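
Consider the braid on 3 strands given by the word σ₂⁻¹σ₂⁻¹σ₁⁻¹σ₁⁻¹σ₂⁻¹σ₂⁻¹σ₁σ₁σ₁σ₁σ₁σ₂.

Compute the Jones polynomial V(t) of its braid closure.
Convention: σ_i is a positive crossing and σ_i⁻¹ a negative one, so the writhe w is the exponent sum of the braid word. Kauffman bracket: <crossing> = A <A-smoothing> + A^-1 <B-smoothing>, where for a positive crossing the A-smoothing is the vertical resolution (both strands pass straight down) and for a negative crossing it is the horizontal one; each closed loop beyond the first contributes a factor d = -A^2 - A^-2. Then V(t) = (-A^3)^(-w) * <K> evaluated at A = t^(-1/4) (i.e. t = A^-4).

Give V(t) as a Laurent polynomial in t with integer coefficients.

The presented braid s2^-1 s2^-1 s1^-1 s1^-1 s2^-1 s2^-1 s1 s1 s1 s1 s1 s2 on 3 strands reduces by inverse Markov moves (closure unchanged at each step):
  Deconjugate: the word is γ·β·γ⁻¹ with γ = s2^-1 (prefix) and γ⁻¹ = s2 (suffix); strip both.
Reduced to β = s2^-1 s1^-1 s1^-1 s2^-1 s2^-1 s1 s1 s1 s1 s1 on 3 strands, 10 crossings.
Compute on β:
Braid: s2^-1 s1^-1 s1^-1 s2^-1 s2^-1 s1 s1 s1 s1 s1 on 3 strands, 10 crossings.
Writhe w = (#positive) - (#negative) = 5 - 5 = 0.
Enumerate smoothing states for the bracket polynomial. There are 2^10 = 1024 states.
Each crossing splits two ways (0=vertical, 1=horizontal). The state's weight is A^(#A-smoothings - #B-smoothings) * d^(loops - 1).
Tabulate the states by total A-exponent and number of loops L (A-exp: L × count):
  A^10: L=4 ×1
  A^8: L=3 ×10
  A^6: L=2 ×29, L=4 ×16
  A^4: L=1 ×26, L=3 ×74, L=5 ×20
  A^2: L=2 ×90, L=4 ×105, L=6 ×15
  A^0: L=1 ×15, L=3 ×141, L=5 ×90, L=7 ×6
  A^-2: L=2 ×35, L=4 ×130, L=6 ×44, L=8 ×1
  A^-4: L=3 ×40, L=5 ×69, L=7 ×11
  A^-6: L=4 ×25, L=6 ×19, L=8 ×1
  A^-8: L=5 ×8, L=7 ×2
  A^-10: L=6 ×1
Each group contributes A^e * Σ count * d^(L-1):
Powers of d = -A^2 - A^-2: d^2 = A^4 + 2 + A^-4; d^3 = -A^6 - 3*A^2 - 3*A^-2 - A^-6; d^4 = A^8 + 4*A^4 + 6 + 4*A^-4 + A^-8; d^5 = -A^10 - 5*A^6 - 10*A^2 - 10*A^-2 - 5*A^-6 - A^-10; d^6 = A^12 + 6*A^8 + 15*A^4 + 20 + 15*A^-4 + 6*A^-8 + A^-12; d^7 = -A^14 - 7*A^10 - 21*A^6 - 35*A^2 - 35*A^-2 - 21*A^-6 - 7*A^-10 - A^-14.
  A^10 * (d^3) = -A^16 - 3*A^12 - 3*A^8 - A^4
  A^8 * (10*d^2) = 10*A^12 + 20*A^8 + 10*A^4
  A^6 * (29*d + 16*d^3) = -16*A^12 - 77*A^8 - 77*A^4 - 16
  A^4 * (26 + 74*d^2 + 20*d^4) = 20*A^12 + 154*A^8 + 294*A^4 + 154 + 20*A^-4
  A^2 * (90*d + 105*d^3 + 15*d^5) = -15*A^12 - 180*A^8 - 555*A^4 - 555 - 180*A^-4 - 15*A^-8
  A^0 * (15 + 141*d^2 + 90*d^4 + 6*d^6) = 6*A^12 + 126*A^8 + 591*A^4 + 957 + 591*A^-4 + 126*A^-8 + 6*A^-12
  A^-2 * (35*d + 130*d^3 + 44*d^5 + d^7) = -A^12 - 51*A^8 - 371*A^4 - 900 - 900*A^-4 - 371*A^-8 - 51*A^-12 - A^-16
  A^-4 * (40*d^2 + 69*d^4 + 11*d^6) = 11*A^8 + 135*A^4 + 481 + 714*A^-4 + 481*A^-8 + 135*A^-12 + 11*A^-16
  A^-6 * (25*d^3 + 19*d^5 + d^7) = -A^8 - 26*A^4 - 141 - 300*A^-4 - 300*A^-8 - 141*A^-12 - 26*A^-16 - A^-20
  A^-8 * (8*d^4 + 2*d^6) = 2*A^4 + 20 + 62*A^-4 + 88*A^-8 + 62*A^-12 + 20*A^-16 + 2*A^-20
  A^-10 * (d^5) = -1 - 5*A^-4 - 10*A^-8 - 10*A^-12 - 5*A^-16 - A^-20
Summing the groups: <K> = -A^16 + A^12 - A^8 + 2*A^4 - 1 + 2*A^-4 - A^-8 + A^-12 - A^-16
Normalise by the writhe: (-A^3)^(-w) = (-A^3)^(0) = 1, so f(A) = 1 * <K> = -A^16 + A^12 - A^8 + 2*A^4 - 1 + 2*A^-4 - A^-8 + A^-12 - A^-16.
Substitute A = t^(-1/4), i.e. A^e → t^(-e/4): V(t) = -t^4 + t^3 - t^2 + 2*t - 1 + 2*t^-1 - t^-2 + t^-3 - t^-4

Answer: -t^4 + t^3 - t^2 + 2*t - 1 + 2*t^-1 - t^-2 + t^-3 - t^-4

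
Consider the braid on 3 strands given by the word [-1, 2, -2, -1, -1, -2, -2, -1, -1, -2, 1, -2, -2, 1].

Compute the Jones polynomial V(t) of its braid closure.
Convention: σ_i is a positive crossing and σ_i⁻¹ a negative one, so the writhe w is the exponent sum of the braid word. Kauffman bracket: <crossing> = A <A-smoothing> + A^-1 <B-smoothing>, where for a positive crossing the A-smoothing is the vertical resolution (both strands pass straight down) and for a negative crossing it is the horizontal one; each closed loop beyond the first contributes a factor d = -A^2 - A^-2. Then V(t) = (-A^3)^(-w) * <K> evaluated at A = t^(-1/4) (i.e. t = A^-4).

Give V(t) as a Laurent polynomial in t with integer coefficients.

t^-3 + t^-6 - t^-7 + t^-8 - t^-9 + t^-10 - t^-11

Derivation:
The presented braid s1^-1 s2 s2^-1 s1^-1 s1^-1 s2^-1 s2^-1 s1^-1 s1^-1 s2^-1 s1 s2^-1 s2^-1 s1 on 3 strands reduces by inverse Markov moves (closure unchanged at each step):
  Deconjugate: the word is γ·β·γ⁻¹ with γ = s1^-1 s2 (prefix) and γ⁻¹ = s2^-1 s1 (suffix); strip both.
Reduced to β = s2^-1 s1^-1 s1^-1 s2^-1 s2^-1 s1^-1 s1^-1 s2^-1 s1 s2^-1 on 3 strands, 10 crossings.
Compute on β:
Braid: s2^-1 s1^-1 s1^-1 s2^-1 s2^-1 s1^-1 s1^-1 s2^-1 s1 s2^-1 on 3 strands, 10 crossings.
Writhe w = (#positive) - (#negative) = 1 - 9 = -8.
Computing the Kauffman bracket via state sum. There are 2^10 = 1024 states.
Each crossing splits two ways (0=vertical, 1=horizontal). The state's weight is A^(#A-smoothings - #B-smoothings) * d^(loops - 1).
Tabulate the states by total A-exponent and number of loops L (A-exp: L × count):
  A^10: L=6 ×1
  A^8: L=5 ×10
  A^6: L=4 ×41, L=6 ×4
  A^4: L=3 ×86, L=5 ×34
  A^2: L=2 ×92, L=4 ×114, L=6 ×4
  A^0: L=1 ×40, L=3 ×185, L=5 ×27
  A^-2: L=2 ×142, L=4 ×67, L=6 ×1
  A^-4: L=1 ×40, L=3 ×76, L=5 ×4
  A^-6: L=2 ×39, L=4 ×6
  A^-8: L=1 ×5, L=3 ×5
  A^-10: L=2 ×1
Each group contributes A^e * Σ count * d^(L-1):
Powers of d = -A^2 - A^-2: d^2 = A^4 + 2 + A^-4; d^3 = -A^6 - 3*A^2 - 3*A^-2 - A^-6; d^4 = A^8 + 4*A^4 + 6 + 4*A^-4 + A^-8; d^5 = -A^10 - 5*A^6 - 10*A^2 - 10*A^-2 - 5*A^-6 - A^-10.
  A^10 * (d^5) = -A^20 - 5*A^16 - 10*A^12 - 10*A^8 - 5*A^4 - 1
  A^8 * (10*d^4) = 10*A^16 + 40*A^12 + 60*A^8 + 40*A^4 + 10
  A^6 * (41*d^3 + 4*d^5) = -4*A^16 - 61*A^12 - 163*A^8 - 163*A^4 - 61 - 4*A^-4
  A^4 * (86*d^2 + 34*d^4) = 34*A^12 + 222*A^8 + 376*A^4 + 222 + 34*A^-4
  A^2 * (92*d + 114*d^3 + 4*d^5) = -4*A^12 - 134*A^8 - 474*A^4 - 474 - 134*A^-4 - 4*A^-8
  A^0 * (40 + 185*d^2 + 27*d^4) = 27*A^8 + 293*A^4 + 572 + 293*A^-4 + 27*A^-8
  A^-2 * (142*d + 67*d^3 + d^5) = -A^8 - 72*A^4 - 353 - 353*A^-4 - 72*A^-8 - A^-12
  A^-4 * (40 + 76*d^2 + 4*d^4) = 4*A^4 + 92 + 216*A^-4 + 92*A^-8 + 4*A^-12
  A^-6 * (39*d + 6*d^3) = -6 - 57*A^-4 - 57*A^-8 - 6*A^-12
  A^-8 * (5 + 5*d^2) = 5*A^-4 + 15*A^-8 + 5*A^-12
  A^-10 * (d) = -A^-8 - A^-12
Summing the groups: <K> = -A^20 + A^16 - A^12 + A^8 - A^4 + 1 + A^-12
Normalise by the writhe: (-A^3)^(-w) = (-A^3)^(8) = A^24, so f(A) = A^24 * <K> = -A^44 + A^40 - A^36 + A^32 - A^28 + A^24 + A^12.
Substitute A = t^(-1/4), i.e. A^e → t^(-e/4): V(t) = t^-3 + t^-6 - t^-7 + t^-8 - t^-9 + t^-10 - t^-11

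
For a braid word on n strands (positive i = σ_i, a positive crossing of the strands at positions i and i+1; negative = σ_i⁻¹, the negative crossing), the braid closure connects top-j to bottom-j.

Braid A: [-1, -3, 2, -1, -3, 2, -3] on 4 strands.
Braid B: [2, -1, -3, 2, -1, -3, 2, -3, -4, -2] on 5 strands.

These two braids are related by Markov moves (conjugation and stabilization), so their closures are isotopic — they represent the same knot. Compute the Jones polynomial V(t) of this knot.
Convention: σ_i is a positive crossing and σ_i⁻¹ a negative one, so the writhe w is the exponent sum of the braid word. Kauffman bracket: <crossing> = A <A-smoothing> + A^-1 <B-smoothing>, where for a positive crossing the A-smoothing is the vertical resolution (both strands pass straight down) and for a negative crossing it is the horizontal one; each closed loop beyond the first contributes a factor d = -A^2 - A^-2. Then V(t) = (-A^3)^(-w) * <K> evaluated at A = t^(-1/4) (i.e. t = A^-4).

t - 2 + 3*t^-1 - 3*t^-2 + 4*t^-3 - 3*t^-4 + 2*t^-5 - t^-6

Derivation:
Markov-equivalent braids have isotopic closures, hence identical knot invariants. Strip the Markov moves from each word to reach a common short braid β, then compute V(t) once on β.
Braid A: s1^-1 s3^-1 s2 s1^-1 s3^-1 s2 s3^-1 on 4 strands has no conjugating prefix/suffix or stabilization to strip; take β = s1^-1 s3^-1 s2 s1^-1 s3^-1 s2 s3^-1.
Braid B: s2 s1^-1 s3^-1 s2 s1^-1 s3^-1 s2 s3^-1 s4^-1 s2^-1 on 5 strands reduces by inverse Markov moves (closure unchanged at each step):
  Deconjugate: the word is γ·β·γ⁻¹ with γ = s2 (prefix) and γ⁻¹ = s2^-1 (suffix); strip both.
  Destabilize: the word has the form β·s4^-1 where s4^-1 occurs only as the final letter (β ∈ B_4); drop it and the last strand → 4 strands.
Reduced to β = s1^-1 s3^-1 s2 s1^-1 s3^-1 s2 s3^-1 on 4 strands, 7 crossings.
Both give the same β = s1^-1 s3^-1 s2 s1^-1 s3^-1 s2 s3^-1 on 4 strands, so one state sum suffices:
Braid: s1^-1 s3^-1 s2 s1^-1 s3^-1 s2 s3^-1 on 4 strands, 7 crossings.
Writhe w = (#positive) - (#negative) = 2 - 5 = -3.
State-sum expansion of <K>. There are 2^7 = 128 states.
Smooth each crossing (0=||, 1=⌣⌢); contribution A^(Σ sign_k(1-2s_k)) * d^(L-1).
Tabulate the states by total A-exponent and number of loops L (A-exp: L × count):
  A^7: L=5 ×1
  A^5: L=4 ×7
  A^3: L=3 ×20, L=5 ×1
  A^1: L=2 ×29, L=4 ×6
  A^-1: L=1 ×19, L=3 ×16
  A^-3: L=2 ×19, L=4 ×2
  A^-5: L=3 ×7
  A^-7: L=4 ×1
Each group contributes A^e * Σ count * d^(L-1):
Powers of d = -A^2 - A^-2: d^2 = A^4 + 2 + A^-4; d^3 = -A^6 - 3*A^2 - 3*A^-2 - A^-6; d^4 = A^8 + 4*A^4 + 6 + 4*A^-4 + A^-8.
  A^7 * (d^4) = A^15 + 4*A^11 + 6*A^7 + 4*A^3 + A^-1
  A^5 * (7*d^3) = -7*A^11 - 21*A^7 - 21*A^3 - 7*A^-1
  A^3 * (20*d^2 + d^4) = A^11 + 24*A^7 + 46*A^3 + 24*A^-1 + A^-5
  A^1 * (29*d + 6*d^3) = -6*A^7 - 47*A^3 - 47*A^-1 - 6*A^-5
  A^-1 * (19 + 16*d^2) = 16*A^3 + 51*A^-1 + 16*A^-5
  A^-3 * (19*d + 2*d^3) = -2*A^3 - 25*A^-1 - 25*A^-5 - 2*A^-9
  A^-5 * (7*d^2) = 7*A^-1 + 14*A^-5 + 7*A^-9
  A^-7 * (d^3) = -A^-1 - 3*A^-5 - 3*A^-9 - A^-13
Summing the groups: <K> = A^15 - 2*A^11 + 3*A^7 - 4*A^3 + 3*A^-1 - 3*A^-5 + 2*A^-9 - A^-13
Normalise by the writhe: (-A^3)^(-w) = (-A^3)^(3) = -A^9, so f(A) = -A^9 * <K> = -A^24 + 2*A^20 - 3*A^16 + 4*A^12 - 3*A^8 + 3*A^4 - 2 + A^-4.
Substitute A = t^(-1/4), i.e. A^e → t^(-e/4): V(t) = t - 2 + 3*t^-1 - 3*t^-2 + 4*t^-3 - 3*t^-4 + 2*t^-5 - t^-6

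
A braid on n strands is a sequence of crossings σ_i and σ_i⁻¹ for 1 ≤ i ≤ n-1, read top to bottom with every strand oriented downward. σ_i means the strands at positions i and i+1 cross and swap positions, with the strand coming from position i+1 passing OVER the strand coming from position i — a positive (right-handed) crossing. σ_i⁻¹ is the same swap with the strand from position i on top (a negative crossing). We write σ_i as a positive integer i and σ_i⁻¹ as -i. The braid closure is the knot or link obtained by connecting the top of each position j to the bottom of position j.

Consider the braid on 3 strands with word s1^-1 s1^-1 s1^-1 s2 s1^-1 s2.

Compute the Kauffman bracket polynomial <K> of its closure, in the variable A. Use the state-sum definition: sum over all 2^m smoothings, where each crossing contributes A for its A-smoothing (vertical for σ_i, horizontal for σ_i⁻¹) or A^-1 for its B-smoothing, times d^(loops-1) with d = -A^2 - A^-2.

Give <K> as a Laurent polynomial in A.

Braid: s1^-1 s1^-1 s1^-1 s2 s1^-1 s2 on 3 strands, 6 crossings.
Writhe w = (#positive) - (#negative) = 2 - 4 = -2.
Computing the Kauffman bracket via state sum. There are 2^6 = 64 states.
Each crossing splits two ways (0=vertical, 1=horizontal). The state's weight is A^(#A-smoothings - #B-smoothings) * d^(loops - 1).
Tabulate the states by total A-exponent and number of loops L (A-exp: L × count):
  A^6: L=5 ×1
  A^4: L=4 ×6
  A^2: L=3 ×15
  A^0: L=2 ×19, L=4 ×1
  A^-2: L=1 ×11, L=3 ×4
  A^-4: L=2 ×6
  A^-6: L=3 ×1
Each group contributes A^e * Σ count * d^(L-1):
Powers of d = -A^2 - A^-2: d^2 = A^4 + 2 + A^-4; d^3 = -A^6 - 3*A^2 - 3*A^-2 - A^-6; d^4 = A^8 + 4*A^4 + 6 + 4*A^-4 + A^-8.
  A^6 * (d^4) = A^14 + 4*A^10 + 6*A^6 + 4*A^2 + A^-2
  A^4 * (6*d^3) = -6*A^10 - 18*A^6 - 18*A^2 - 6*A^-2
  A^2 * (15*d^2) = 15*A^6 + 30*A^2 + 15*A^-2
  A^0 * (19*d + d^3) = -A^6 - 22*A^2 - 22*A^-2 - A^-6
  A^-2 * (11 + 4*d^2) = 4*A^2 + 19*A^-2 + 4*A^-6
  A^-4 * (6*d) = -6*A^-2 - 6*A^-6
  A^-6 * (d^2) = A^-2 + 2*A^-6 + A^-10
Summing the groups: <K> = A^14 - 2*A^10 + 2*A^6 - 2*A^2 + 2*A^-2 - A^-6 + A^-10

Answer: A^14 - 2*A^10 + 2*A^6 - 2*A^2 + 2*A^-2 - A^-6 + A^-10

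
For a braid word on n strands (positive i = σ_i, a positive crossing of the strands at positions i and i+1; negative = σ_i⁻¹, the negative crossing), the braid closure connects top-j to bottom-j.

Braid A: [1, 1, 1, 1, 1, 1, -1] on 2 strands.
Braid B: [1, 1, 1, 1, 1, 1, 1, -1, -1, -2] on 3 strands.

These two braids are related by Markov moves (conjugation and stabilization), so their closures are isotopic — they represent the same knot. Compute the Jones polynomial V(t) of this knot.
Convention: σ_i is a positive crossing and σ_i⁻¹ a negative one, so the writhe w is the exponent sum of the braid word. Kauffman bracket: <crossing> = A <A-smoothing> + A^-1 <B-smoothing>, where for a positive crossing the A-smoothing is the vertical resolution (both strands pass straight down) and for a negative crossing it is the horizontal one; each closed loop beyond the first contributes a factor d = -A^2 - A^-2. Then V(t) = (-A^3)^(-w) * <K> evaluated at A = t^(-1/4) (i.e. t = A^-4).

-t^7 + t^6 - t^5 + t^4 + t^2

Derivation:
Markov-equivalent braids have isotopic closures, hence identical knot invariants. Strip the Markov moves from each word to reach a common short braid β, then compute V(t) once on β.
Braid A: s1 s1 s1 s1 s1 s1 s1^-1 on 2 strands reduces by inverse Markov moves (closure unchanged at each step):
  Deconjugate: the word is γ·β·γ⁻¹ with γ = s1 (prefix) and γ⁻¹ = s1^-1 (suffix); strip both.
Reduced to β = s1 s1 s1 s1 s1 on 2 strands, 5 crossings.
Braid B: s1 s1 s1 s1 s1 s1 s1 s1^-1 s1^-1 s2^-1 on 3 strands reduces by inverse Markov moves (closure unchanged at each step):
  Destabilize: the word has the form β·s2^-1 where s2^-1 occurs only as the final letter (β ∈ B_2); drop it and the last strand → 2 strands.
  Deconjugate: the word is γ·β·γ⁻¹ with γ = s1 s1 (prefix) and γ⁻¹ = s1^-1 s1^-1 (suffix); strip both.
Reduced to β = s1 s1 s1 s1 s1 on 2 strands, 5 crossings.
Both give the same β = s1 s1 s1 s1 s1 on 2 strands, so one state sum suffices:
Braid: s1 s1 s1 s1 s1 on 2 strands, 5 crossings.
Writhe w = (#positive) - (#negative) = 5 - 0 = 5.
Enumerate smoothing states for the bracket polynomial. There are 2^5 = 32 states.
For each crossing: s=0 is the vertical smoothing, s=1 horizontal. Crossing k contributes A^(sign_k * (1 - 2*s_k)); loop factor d = -A^2 - A^-2.
  state 00000: A-exp=+5, loops=2, term = A^5 * d^1
  state 00001: A-exp=+3, loops=1, term = A^3 * d^0
  state 00010: A-exp=+3, loops=1, term = A^3 * d^0
  state 00011: A-exp=+1, loops=2, term = A^1 * d^1
  state 00100: A-exp=+3, loops=1, term = A^3 * d^0
  state 00101: A-exp=+1, loops=2, term = A^1 * d^1
  state 00110: A-exp=+1, loops=2, term = A^1 * d^1
  state 00111: A-exp=-1, loops=3, term = A^-1 * d^2
  state 01000: A-exp=+3, loops=1, term = A^3 * d^0
  state 01001: A-exp=+1, loops=2, term = A^1 * d^1
  state 01010: A-exp=+1, loops=2, term = A^1 * d^1
  state 01011: A-exp=-1, loops=3, term = A^-1 * d^2
  state 01100: A-exp=+1, loops=2, term = A^1 * d^1
  state 01101: A-exp=-1, loops=3, term = A^-1 * d^2
  state 01110: A-exp=-1, loops=3, term = A^-1 * d^2
  state 01111: A-exp=-3, loops=4, term = A^-3 * d^3
  state 10000: A-exp=+3, loops=1, term = A^3 * d^0
  state 10001: A-exp=+1, loops=2, term = A^1 * d^1
  state 10010: A-exp=+1, loops=2, term = A^1 * d^1
  state 10011: A-exp=-1, loops=3, term = A^-1 * d^2
  state 10100: A-exp=+1, loops=2, term = A^1 * d^1
  state 10101: A-exp=-1, loops=3, term = A^-1 * d^2
  state 10110: A-exp=-1, loops=3, term = A^-1 * d^2
  state 10111: A-exp=-3, loops=4, term = A^-3 * d^3
  state 11000: A-exp=+1, loops=2, term = A^1 * d^1
  state 11001: A-exp=-1, loops=3, term = A^-1 * d^2
  state 11010: A-exp=-1, loops=3, term = A^-1 * d^2
  state 11011: A-exp=-3, loops=4, term = A^-3 * d^3
  state 11100: A-exp=-1, loops=3, term = A^-1 * d^2
  state 11101: A-exp=-3, loops=4, term = A^-3 * d^3
  state 11110: A-exp=-3, loops=4, term = A^-3 * d^3
  state 11111: A-exp=-5, loops=5, term = A^-5 * d^4
Collect the terms by A-exponent (count of states per loop number):
Powers of d = -A^2 - A^-2: d^2 = A^4 + 2 + A^-4; d^3 = -A^6 - 3*A^2 - 3*A^-2 - A^-6; d^4 = A^8 + 4*A^4 + 6 + 4*A^-4 + A^-8.
  A^5 * (d) = -A^7 - A^3
  A^3 * (5) = 5*A^3
  A^1 * (10*d) = -10*A^3 - 10*A^-1
  A^-1 * (10*d^2) = 10*A^3 + 20*A^-1 + 10*A^-5
  A^-3 * (5*d^3) = -5*A^3 - 15*A^-1 - 15*A^-5 - 5*A^-9
  A^-5 * (d^4) = A^3 + 4*A^-1 + 6*A^-5 + 4*A^-9 + A^-13
Summing the groups: <K> = -A^7 - A^-1 + A^-5 - A^-9 + A^-13
Normalise by the writhe: (-A^3)^(-w) = (-A^3)^(-5) = -A^-15, so f(A) = -A^-15 * <K> = A^-8 + A^-16 - A^-20 + A^-24 - A^-28.
Substitute A = t^(-1/4), i.e. A^e → t^(-e/4): V(t) = -t^7 + t^6 - t^5 + t^4 + t^2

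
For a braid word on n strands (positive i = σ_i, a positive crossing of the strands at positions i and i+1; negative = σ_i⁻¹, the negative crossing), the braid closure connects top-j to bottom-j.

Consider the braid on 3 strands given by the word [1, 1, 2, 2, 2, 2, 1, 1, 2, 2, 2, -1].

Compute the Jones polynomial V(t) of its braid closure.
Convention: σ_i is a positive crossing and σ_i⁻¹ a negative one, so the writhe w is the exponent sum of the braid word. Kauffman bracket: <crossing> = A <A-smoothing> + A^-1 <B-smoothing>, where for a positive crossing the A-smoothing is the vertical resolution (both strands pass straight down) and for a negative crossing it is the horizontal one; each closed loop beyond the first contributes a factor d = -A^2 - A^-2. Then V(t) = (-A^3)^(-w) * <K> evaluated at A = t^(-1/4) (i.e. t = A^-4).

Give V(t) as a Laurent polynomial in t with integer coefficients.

-t^12 + t^11 - t^10 + t^9 - t^8 + t^6 + t^4

Derivation:
The presented braid s1 s1 s2 s2 s2 s2 s1 s1 s2 s2 s2 s1^-1 on 3 strands reduces by inverse Markov moves (closure unchanged at each step):
  Deconjugate: the word is γ·β·γ⁻¹ with γ = s1 (prefix) and γ⁻¹ = s1^-1 (suffix); strip both.
Reduced to β = s1 s2 s2 s2 s2 s1 s1 s2 s2 s2 on 3 strands, 10 crossings.
Compute on β:
Braid: s1 s2 s2 s2 s2 s1 s1 s2 s2 s2 on 3 strands, 10 crossings.
Writhe w = (#positive) - (#negative) = 10 - 0 = 10.
Computing the Kauffman bracket via state sum. There are 2^10 = 1024 states.
Each crossing splits two ways (0=vertical, 1=horizontal). The state's weight is A^(#A-smoothings - #B-smoothings) * d^(loops - 1).
Tabulate the states by total A-exponent and number of loops L (A-exp: L × count):
  A^10: L=3 ×1
  A^8: L=2 ×10
  A^6: L=1 ×21, L=3 ×24
  A^4: L=2 ×84, L=4 ×36
  A^2: L=1 ×24, L=3 ×151, L=5 ×35
  A^0: L=2 ×72, L=4 ×159, L=6 ×21
  A^-2: L=3 ×98, L=5 ×105, L=7 ×7
  A^-4: L=4 ×76, L=6 ×43, L=8 ×1
  A^-6: L=5 ×35, L=7 ×10
  A^-8: L=6 ×9, L=8 ×1
  A^-10: L=7 ×1
Each group contributes A^e * Σ count * d^(L-1):
Powers of d = -A^2 - A^-2: d^2 = A^4 + 2 + A^-4; d^3 = -A^6 - 3*A^2 - 3*A^-2 - A^-6; d^4 = A^8 + 4*A^4 + 6 + 4*A^-4 + A^-8; d^5 = -A^10 - 5*A^6 - 10*A^2 - 10*A^-2 - 5*A^-6 - A^-10; d^6 = A^12 + 6*A^8 + 15*A^4 + 20 + 15*A^-4 + 6*A^-8 + A^-12; d^7 = -A^14 - 7*A^10 - 21*A^6 - 35*A^2 - 35*A^-2 - 21*A^-6 - 7*A^-10 - A^-14.
  A^10 * (d^2) = A^14 + 2*A^10 + A^6
  A^8 * (10*d) = -10*A^10 - 10*A^6
  A^6 * (21 + 24*d^2) = 24*A^10 + 69*A^6 + 24*A^2
  A^4 * (84*d + 36*d^3) = -36*A^10 - 192*A^6 - 192*A^2 - 36*A^-2
  A^2 * (24 + 151*d^2 + 35*d^4) = 35*A^10 + 291*A^6 + 536*A^2 + 291*A^-2 + 35*A^-6
  A^0 * (72*d + 159*d^3 + 21*d^5) = -21*A^10 - 264*A^6 - 759*A^2 - 759*A^-2 - 264*A^-6 - 21*A^-10
  A^-2 * (98*d^2 + 105*d^4 + 7*d^6) = 7*A^10 + 147*A^6 + 623*A^2 + 966*A^-2 + 623*A^-6 + 147*A^-10 + 7*A^-14
  A^-4 * (76*d^3 + 43*d^5 + d^7) = -A^10 - 50*A^6 - 312*A^2 - 693*A^-2 - 693*A^-6 - 312*A^-10 - 50*A^-14 - A^-18
  A^-6 * (35*d^4 + 10*d^6) = 10*A^6 + 95*A^2 + 290*A^-2 + 410*A^-6 + 290*A^-10 + 95*A^-14 + 10*A^-18
  A^-8 * (9*d^5 + d^7) = -A^6 - 16*A^2 - 66*A^-2 - 125*A^-6 - 125*A^-10 - 66*A^-14 - 16*A^-18 - A^-22
  A^-10 * (d^6) = A^2 + 6*A^-2 + 15*A^-6 + 20*A^-10 + 15*A^-14 + 6*A^-18 + A^-22
Summing the groups: <K> = A^14 + A^6 - A^-2 + A^-6 - A^-10 + A^-14 - A^-18
Normalise by the writhe: (-A^3)^(-w) = (-A^3)^(-10) = A^-30, so f(A) = A^-30 * <K> = A^-16 + A^-24 - A^-32 + A^-36 - A^-40 + A^-44 - A^-48.
Substitute A = t^(-1/4), i.e. A^e → t^(-e/4): V(t) = -t^12 + t^11 - t^10 + t^9 - t^8 + t^6 + t^4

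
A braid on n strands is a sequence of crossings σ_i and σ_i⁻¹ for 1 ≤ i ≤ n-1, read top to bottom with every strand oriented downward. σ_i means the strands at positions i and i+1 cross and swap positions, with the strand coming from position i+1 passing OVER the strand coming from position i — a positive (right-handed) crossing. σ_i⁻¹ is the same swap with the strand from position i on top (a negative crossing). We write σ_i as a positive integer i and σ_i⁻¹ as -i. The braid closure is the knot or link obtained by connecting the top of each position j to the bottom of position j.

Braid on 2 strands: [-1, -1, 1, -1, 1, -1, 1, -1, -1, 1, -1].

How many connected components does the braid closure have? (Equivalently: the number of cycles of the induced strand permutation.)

1

Derivation:
Track the strand permutation on 2 strands, starting from identity.
  step 1: s1^-1 swaps positions 1,2 -> [2 1]
  step 2: s1^-1 swaps positions 1,2 -> [1 2]
  step 3: s1 swaps positions 1,2 -> [2 1]
  step 4: s1^-1 swaps positions 1,2 -> [1 2]
  step 5: s1 swaps positions 1,2 -> [2 1]
  step 6: s1^-1 swaps positions 1,2 -> [1 2]
  step 7: s1 swaps positions 1,2 -> [2 1]
  step 8: s1^-1 swaps positions 1,2 -> [1 2]
  step 9: s1^-1 swaps positions 1,2 -> [2 1]
  step 10: s1 swaps positions 1,2 -> [1 2]
  step 11: s1^-1 swaps positions 1,2 -> [2 1]
Final permutation (position -> original strand): [2 1]
Closure components = cycle count of this permutation = 1.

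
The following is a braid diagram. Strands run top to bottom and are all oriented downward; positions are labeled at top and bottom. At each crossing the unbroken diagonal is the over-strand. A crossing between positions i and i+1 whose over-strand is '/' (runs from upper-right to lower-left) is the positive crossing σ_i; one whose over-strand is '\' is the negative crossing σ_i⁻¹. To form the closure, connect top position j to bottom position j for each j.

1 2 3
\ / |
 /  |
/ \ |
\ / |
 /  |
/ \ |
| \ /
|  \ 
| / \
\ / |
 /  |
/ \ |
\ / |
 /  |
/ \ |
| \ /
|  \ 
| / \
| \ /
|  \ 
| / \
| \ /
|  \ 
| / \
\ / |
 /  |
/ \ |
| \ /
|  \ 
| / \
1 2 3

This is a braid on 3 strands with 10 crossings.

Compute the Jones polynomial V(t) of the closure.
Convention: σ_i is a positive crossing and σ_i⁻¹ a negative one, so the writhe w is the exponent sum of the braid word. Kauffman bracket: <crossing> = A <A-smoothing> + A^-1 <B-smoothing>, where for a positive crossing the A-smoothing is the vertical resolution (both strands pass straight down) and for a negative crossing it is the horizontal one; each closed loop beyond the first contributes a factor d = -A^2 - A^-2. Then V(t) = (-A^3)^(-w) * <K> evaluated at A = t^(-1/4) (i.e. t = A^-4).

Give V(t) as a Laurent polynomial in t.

Reading the diagram top to bottom ('/'-over between positions i,i+1 = s_i, '\'-over = s_i^-1): braid word = s1 s1 s2^-1 s1 s1 s2^-1 s2^-1 s2^-1 s1 s2^-1.
Braid: s1 s1 s2^-1 s1 s1 s2^-1 s2^-1 s2^-1 s1 s2^-1 on 3 strands, 10 crossings.
Writhe w = (#positive) - (#negative) = 5 - 5 = 0.
Computing the Kauffman bracket via state sum. There are 2^10 = 1024 states.
Smooth each crossing (0=||, 1=⌣⌢); contribution A^(Σ sign_k(1-2s_k)) * d^(L-1).
Tabulate the states by total A-exponent and number of loops L (A-exp: L × count):
  A^10: L=6 ×1
  A^8: L=5 ×10
  A^6: L=4 ×43, L=6 ×2
  A^4: L=3 ×98, L=5 ×22
  A^2: L=2 ×121, L=4 ×83, L=6 ×6
  A^0: L=1 ×73, L=3 ×140, L=5 ×38, L=7 ×1
  A^-2: L=2 ×121, L=4 ×79, L=6 ×10
  A^-4: L=3 ×95, L=5 ×24, L=7 ×1
  A^-6: L=4 ×42, L=6 ×3
  A^-8: L=5 ×10
  A^-10: L=6 ×1
Each group contributes A^e * Σ count * d^(L-1):
Powers of d = -A^2 - A^-2: d^2 = A^4 + 2 + A^-4; d^3 = -A^6 - 3*A^2 - 3*A^-2 - A^-6; d^4 = A^8 + 4*A^4 + 6 + 4*A^-4 + A^-8; d^5 = -A^10 - 5*A^6 - 10*A^2 - 10*A^-2 - 5*A^-6 - A^-10; d^6 = A^12 + 6*A^8 + 15*A^4 + 20 + 15*A^-4 + 6*A^-8 + A^-12.
  A^10 * (d^5) = -A^20 - 5*A^16 - 10*A^12 - 10*A^8 - 5*A^4 - 1
  A^8 * (10*d^4) = 10*A^16 + 40*A^12 + 60*A^8 + 40*A^4 + 10
  A^6 * (43*d^3 + 2*d^5) = -2*A^16 - 53*A^12 - 149*A^8 - 149*A^4 - 53 - 2*A^-4
  A^4 * (98*d^2 + 22*d^4) = 22*A^12 + 186*A^8 + 328*A^4 + 186 + 22*A^-4
  A^2 * (121*d + 83*d^3 + 6*d^5) = -6*A^12 - 113*A^8 - 430*A^4 - 430 - 113*A^-4 - 6*A^-8
  A^0 * (73 + 140*d^2 + 38*d^4 + d^6) = A^12 + 44*A^8 + 307*A^4 + 601 + 307*A^-4 + 44*A^-8 + A^-12
  A^-2 * (121*d + 79*d^3 + 10*d^5) = -10*A^8 - 129*A^4 - 458 - 458*A^-4 - 129*A^-8 - 10*A^-12
  A^-4 * (95*d^2 + 24*d^4 + d^6) = A^8 + 30*A^4 + 206 + 354*A^-4 + 206*A^-8 + 30*A^-12 + A^-16
  A^-6 * (42*d^3 + 3*d^5) = -3*A^4 - 57 - 156*A^-4 - 156*A^-8 - 57*A^-12 - 3*A^-16
  A^-8 * (10*d^4) = 10 + 40*A^-4 + 60*A^-8 + 40*A^-12 + 10*A^-16
  A^-10 * (d^5) = -1 - 5*A^-4 - 10*A^-8 - 10*A^-12 - 5*A^-16 - A^-20
Summing the groups: <K> = -A^20 + 3*A^16 - 6*A^12 + 9*A^8 - 11*A^4 + 13 - 11*A^-4 + 9*A^-8 - 6*A^-12 + 3*A^-16 - A^-20
Normalise by the writhe: (-A^3)^(-w) = (-A^3)^(0) = 1, so f(A) = 1 * <K> = -A^20 + 3*A^16 - 6*A^12 + 9*A^8 - 11*A^4 + 13 - 11*A^-4 + 9*A^-8 - 6*A^-12 + 3*A^-16 - A^-20.
Substitute A = t^(-1/4), i.e. A^e → t^(-e/4): V(t) = -t^5 + 3*t^4 - 6*t^3 + 9*t^2 - 11*t + 13 - 11*t^-1 + 9*t^-2 - 6*t^-3 + 3*t^-4 - t^-5

Answer: -t^5 + 3*t^4 - 6*t^3 + 9*t^2 - 11*t + 13 - 11*t^-1 + 9*t^-2 - 6*t^-3 + 3*t^-4 - t^-5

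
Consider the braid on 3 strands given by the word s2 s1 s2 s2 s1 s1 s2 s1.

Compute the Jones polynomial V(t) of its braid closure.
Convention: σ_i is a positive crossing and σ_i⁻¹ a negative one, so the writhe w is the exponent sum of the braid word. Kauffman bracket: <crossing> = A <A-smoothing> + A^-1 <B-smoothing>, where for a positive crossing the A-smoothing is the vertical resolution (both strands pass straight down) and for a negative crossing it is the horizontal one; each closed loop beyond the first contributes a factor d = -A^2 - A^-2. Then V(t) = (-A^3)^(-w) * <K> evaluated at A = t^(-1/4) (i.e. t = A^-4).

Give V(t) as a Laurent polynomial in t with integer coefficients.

Braid: s2 s1 s2 s2 s1 s1 s2 s1 on 3 strands, 8 crossings.
Writhe w = (#positive) - (#negative) = 8 - 0 = 8.
Computing the Kauffman bracket via state sum. There are 2^8 = 256 states.
Smooth each crossing (0=||, 1=⌣⌢); contribution A^(Σ sign_k(1-2s_k)) * d^(L-1).
Tabulate the states by total A-exponent and number of loops L (A-exp: L × count):
  A^8: L=3 ×1
  A^6: L=2 ×8
  A^4: L=1 ×16, L=3 ×12
  A^2: L=2 ×48, L=4 ×8
  A^0: L=1 ×17, L=3 ×51, L=5 ×2
  A^-2: L=2 ×34, L=4 ×22
  A^-4: L=1 ×4, L=3 ×21, L=5 ×3
  A^-6: L=2 ×4, L=4 ×4
  A^-8: L=3 ×1
Each group contributes A^e * Σ count * d^(L-1):
Powers of d = -A^2 - A^-2: d^2 = A^4 + 2 + A^-4; d^3 = -A^6 - 3*A^2 - 3*A^-2 - A^-6; d^4 = A^8 + 4*A^4 + 6 + 4*A^-4 + A^-8.
  A^8 * (d^2) = A^12 + 2*A^8 + A^4
  A^6 * (8*d) = -8*A^8 - 8*A^4
  A^4 * (16 + 12*d^2) = 12*A^8 + 40*A^4 + 12
  A^2 * (48*d + 8*d^3) = -8*A^8 - 72*A^4 - 72 - 8*A^-4
  A^0 * (17 + 51*d^2 + 2*d^4) = 2*A^8 + 59*A^4 + 131 + 59*A^-4 + 2*A^-8
  A^-2 * (34*d + 22*d^3) = -22*A^4 - 100 - 100*A^-4 - 22*A^-8
  A^-4 * (4 + 21*d^2 + 3*d^4) = 3*A^4 + 33 + 64*A^-4 + 33*A^-8 + 3*A^-12
  A^-6 * (4*d + 4*d^3) = -4 - 16*A^-4 - 16*A^-8 - 4*A^-12
  A^-8 * (d^2) = A^-4 + 2*A^-8 + A^-12
Summing the groups: <K> = A^12 + A^4 - A^-8
Normalise by the writhe: (-A^3)^(-w) = (-A^3)^(-8) = A^-24, so f(A) = A^-24 * <K> = A^-12 + A^-20 - A^-32.
Substitute A = t^(-1/4), i.e. A^e → t^(-e/4): V(t) = -t^8 + t^5 + t^3

Answer: -t^8 + t^5 + t^3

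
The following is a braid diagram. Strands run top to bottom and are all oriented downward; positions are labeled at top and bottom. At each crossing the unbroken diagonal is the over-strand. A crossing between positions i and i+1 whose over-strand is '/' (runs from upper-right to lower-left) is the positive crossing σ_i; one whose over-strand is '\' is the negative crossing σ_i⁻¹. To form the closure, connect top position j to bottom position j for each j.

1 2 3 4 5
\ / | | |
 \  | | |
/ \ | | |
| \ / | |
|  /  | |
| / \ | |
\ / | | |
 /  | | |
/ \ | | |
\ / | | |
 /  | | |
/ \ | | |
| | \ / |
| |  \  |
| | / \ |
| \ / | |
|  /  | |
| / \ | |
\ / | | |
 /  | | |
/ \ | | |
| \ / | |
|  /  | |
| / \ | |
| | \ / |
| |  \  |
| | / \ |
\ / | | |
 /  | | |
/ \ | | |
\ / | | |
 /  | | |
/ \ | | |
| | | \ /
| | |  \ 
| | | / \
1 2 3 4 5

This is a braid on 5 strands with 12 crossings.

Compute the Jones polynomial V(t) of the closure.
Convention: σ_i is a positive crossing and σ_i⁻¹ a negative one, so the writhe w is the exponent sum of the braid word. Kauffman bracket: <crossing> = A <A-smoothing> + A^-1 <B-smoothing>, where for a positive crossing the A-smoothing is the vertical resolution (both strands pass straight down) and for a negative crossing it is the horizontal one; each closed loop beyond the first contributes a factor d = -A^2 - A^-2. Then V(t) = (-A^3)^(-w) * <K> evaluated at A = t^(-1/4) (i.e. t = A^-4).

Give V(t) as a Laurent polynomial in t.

Reading the diagram top to bottom ('/'-over between positions i,i+1 = s_i, '\'-over = s_i^-1): braid word = s1^-1 s2 s1 s1 s3^-1 s2 s1 s2 s3^-1 s1 s1 s4^-1.
The presented braid s1^-1 s2 s1 s1 s3^-1 s2 s1 s2 s3^-1 s1 s1 s4^-1 on 5 strands reduces by inverse Markov moves (closure unchanged at each step):
  Destabilize: the word has the form β·s4^-1 where s4^-1 occurs only as the final letter (β ∈ B_4); drop it and the last strand → 4 strands.
  Deconjugate: the word is γ·β·γ⁻¹ with γ = s1^-1 (prefix) and γ⁻¹ = s1 (suffix); strip both.
Reduced to β = s2 s1 s1 s3^-1 s2 s1 s2 s3^-1 s1 on 4 strands, 9 crossings.
Compute on β:
Braid: s2 s1 s1 s3^-1 s2 s1 s2 s3^-1 s1 on 4 strands, 9 crossings.
Writhe w = (#positive) - (#negative) = 7 - 2 = 5.
Enumerate smoothing states for the bracket polynomial. There are 2^9 = 512 states.
Each crossing splits two ways (0=vertical, 1=horizontal). The state's weight is A^(#A-smoothings - #B-smoothings) * d^(loops - 1).
Tabulate the states by total A-exponent and number of loops L (A-exp: L × count):
  A^9: L=4 ×1
  A^7: L=3 ×9
  A^5: L=2 ×28, L=4 ×8
  A^3: L=1 ×32, L=3 ×48, L=5 ×4
  A^1: L=2 ×91, L=4 ×34, L=6 ×1
  A^-1: L=1 ×23, L=3 ×92, L=5 ×11
  A^-3: L=2 ×43, L=4 ×40, L=6 ×1
  A^-5: L=1 ×4, L=3 ×26, L=5 ×6
  A^-7: L=2 ×4, L=4 ×5
  A^-9: L=3 ×1
Each group contributes A^e * Σ count * d^(L-1):
Powers of d = -A^2 - A^-2: d^2 = A^4 + 2 + A^-4; d^3 = -A^6 - 3*A^2 - 3*A^-2 - A^-6; d^4 = A^8 + 4*A^4 + 6 + 4*A^-4 + A^-8; d^5 = -A^10 - 5*A^6 - 10*A^2 - 10*A^-2 - 5*A^-6 - A^-10.
  A^9 * (d^3) = -A^15 - 3*A^11 - 3*A^7 - A^3
  A^7 * (9*d^2) = 9*A^11 + 18*A^7 + 9*A^3
  A^5 * (28*d + 8*d^3) = -8*A^11 - 52*A^7 - 52*A^3 - 8*A^-1
  A^3 * (32 + 48*d^2 + 4*d^4) = 4*A^11 + 64*A^7 + 152*A^3 + 64*A^-1 + 4*A^-5
  A^1 * (91*d + 34*d^3 + d^5) = -A^11 - 39*A^7 - 203*A^3 - 203*A^-1 - 39*A^-5 - A^-9
  A^-1 * (23 + 92*d^2 + 11*d^4) = 11*A^7 + 136*A^3 + 273*A^-1 + 136*A^-5 + 11*A^-9
  A^-3 * (43*d + 40*d^3 + d^5) = -A^7 - 45*A^3 - 173*A^-1 - 173*A^-5 - 45*A^-9 - A^-13
  A^-5 * (4 + 26*d^2 + 6*d^4) = 6*A^3 + 50*A^-1 + 92*A^-5 + 50*A^-9 + 6*A^-13
  A^-7 * (4*d + 5*d^3) = -5*A^-1 - 19*A^-5 - 19*A^-9 - 5*A^-13
  A^-9 * (d^2) = A^-5 + 2*A^-9 + A^-13
Summing the groups: <K> = -A^15 + A^11 - 2*A^7 + 2*A^3 - 2*A^-1 + 2*A^-5 - 2*A^-9 + A^-13
Normalise by the writhe: (-A^3)^(-w) = (-A^3)^(-5) = -A^-15, so f(A) = -A^-15 * <K> = 1 - A^-4 + 2*A^-8 - 2*A^-12 + 2*A^-16 - 2*A^-20 + 2*A^-24 - A^-28.
Substitute A = t^(-1/4), i.e. A^e → t^(-e/4): V(t) = -t^7 + 2*t^6 - 2*t^5 + 2*t^4 - 2*t^3 + 2*t^2 - t + 1

Answer: -t^7 + 2*t^6 - 2*t^5 + 2*t^4 - 2*t^3 + 2*t^2 - t + 1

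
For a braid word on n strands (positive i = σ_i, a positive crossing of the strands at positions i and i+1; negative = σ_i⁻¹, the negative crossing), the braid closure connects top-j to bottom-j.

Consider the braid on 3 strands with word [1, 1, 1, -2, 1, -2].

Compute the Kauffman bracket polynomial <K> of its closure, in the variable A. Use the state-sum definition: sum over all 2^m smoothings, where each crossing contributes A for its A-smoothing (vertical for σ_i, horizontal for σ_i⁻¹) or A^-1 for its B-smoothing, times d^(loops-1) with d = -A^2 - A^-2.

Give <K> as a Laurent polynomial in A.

Braid: s1 s1 s1 s2^-1 s1 s2^-1 on 3 strands, 6 crossings.
Writhe w = (#positive) - (#negative) = 4 - 2 = 2.
State-sum expansion of <K>. There are 2^6 = 64 states.
Smooth each crossing (0=||, 1=⌣⌢); contribution A^(Σ sign_k(1-2s_k)) * d^(L-1).
Tabulate the states by total A-exponent and number of loops L (A-exp: L × count):
  A^6: L=3 ×1
  A^4: L=2 ×6
  A^2: L=1 ×11, L=3 ×4
  A^0: L=2 ×19, L=4 ×1
  A^-2: L=3 ×15
  A^-4: L=4 ×6
  A^-6: L=5 ×1
Each group contributes A^e * Σ count * d^(L-1):
Powers of d = -A^2 - A^-2: d^2 = A^4 + 2 + A^-4; d^3 = -A^6 - 3*A^2 - 3*A^-2 - A^-6; d^4 = A^8 + 4*A^4 + 6 + 4*A^-4 + A^-8.
  A^6 * (d^2) = A^10 + 2*A^6 + A^2
  A^4 * (6*d) = -6*A^6 - 6*A^2
  A^2 * (11 + 4*d^2) = 4*A^6 + 19*A^2 + 4*A^-2
  A^0 * (19*d + d^3) = -A^6 - 22*A^2 - 22*A^-2 - A^-6
  A^-2 * (15*d^2) = 15*A^2 + 30*A^-2 + 15*A^-6
  A^-4 * (6*d^3) = -6*A^2 - 18*A^-2 - 18*A^-6 - 6*A^-10
  A^-6 * (d^4) = A^2 + 4*A^-2 + 6*A^-6 + 4*A^-10 + A^-14
Summing the groups: <K> = A^10 - A^6 + 2*A^2 - 2*A^-2 + 2*A^-6 - 2*A^-10 + A^-14

Answer: A^10 - A^6 + 2*A^2 - 2*A^-2 + 2*A^-6 - 2*A^-10 + A^-14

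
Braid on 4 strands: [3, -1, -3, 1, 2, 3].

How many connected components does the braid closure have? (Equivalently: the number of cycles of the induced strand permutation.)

Track the strand permutation on 4 strands, starting from identity.
  step 1: s3 swaps positions 3,4 -> [1 2 4 3]
  step 2: s1^-1 swaps positions 1,2 -> [2 1 4 3]
  step 3: s3^-1 swaps positions 3,4 -> [2 1 3 4]
  step 4: s1 swaps positions 1,2 -> [1 2 3 4]
  step 5: s2 swaps positions 2,3 -> [1 3 2 4]
  step 6: s3 swaps positions 3,4 -> [1 3 4 2]
Final permutation (position -> original strand): [1 3 4 2]
Closure components = cycle count of this permutation = 2.

Answer: 2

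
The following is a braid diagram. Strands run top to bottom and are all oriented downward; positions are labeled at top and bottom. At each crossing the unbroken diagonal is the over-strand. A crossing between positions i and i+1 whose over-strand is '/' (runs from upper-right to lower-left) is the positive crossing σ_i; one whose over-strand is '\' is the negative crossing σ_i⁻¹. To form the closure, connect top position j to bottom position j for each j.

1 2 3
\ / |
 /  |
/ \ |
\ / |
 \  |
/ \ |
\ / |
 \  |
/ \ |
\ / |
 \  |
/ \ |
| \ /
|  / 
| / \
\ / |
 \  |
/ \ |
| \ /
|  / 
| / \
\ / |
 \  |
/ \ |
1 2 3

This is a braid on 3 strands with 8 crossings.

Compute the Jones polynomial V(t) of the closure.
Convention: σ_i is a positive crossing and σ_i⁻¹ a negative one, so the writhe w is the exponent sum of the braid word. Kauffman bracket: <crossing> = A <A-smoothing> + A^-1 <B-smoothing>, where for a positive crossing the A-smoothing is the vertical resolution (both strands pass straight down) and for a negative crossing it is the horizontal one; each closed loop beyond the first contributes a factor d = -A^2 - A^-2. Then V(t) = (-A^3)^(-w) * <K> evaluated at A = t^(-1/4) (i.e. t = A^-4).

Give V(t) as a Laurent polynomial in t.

t - 1 + 2*t^-1 - 2*t^-2 + 2*t^-3 - 2*t^-4 + t^-5

Derivation:
Reading the diagram top to bottom ('/'-over between positions i,i+1 = s_i, '\'-over = s_i^-1): braid word = s1 s1^-1 s1^-1 s1^-1 s2 s1^-1 s2 s1^-1.
The presented braid s1 s1^-1 s1^-1 s1^-1 s2 s1^-1 s2 s1^-1 on 3 strands reduces by inverse Markov moves (closure unchanged at each step):
  Deconjugate: the word is γ·β·γ⁻¹ with γ = s1 (prefix) and γ⁻¹ = s1^-1 (suffix); strip both.
Reduced to β = s1^-1 s1^-1 s1^-1 s2 s1^-1 s2 on 3 strands, 6 crossings.
Compute on β:
Braid: s1^-1 s1^-1 s1^-1 s2 s1^-1 s2 on 3 strands, 6 crossings.
Writhe w = (#positive) - (#negative) = 2 - 4 = -2.
Computing the Kauffman bracket via state sum. There are 2^6 = 64 states.
Each crossing splits two ways (0=vertical, 1=horizontal). The state's weight is A^(#A-smoothings - #B-smoothings) * d^(loops - 1).
Tabulate the states by total A-exponent and number of loops L (A-exp: L × count):
  A^6: L=5 ×1
  A^4: L=4 ×6
  A^2: L=3 ×15
  A^0: L=2 ×19, L=4 ×1
  A^-2: L=1 ×11, L=3 ×4
  A^-4: L=2 ×6
  A^-6: L=3 ×1
Each group contributes A^e * Σ count * d^(L-1):
Powers of d = -A^2 - A^-2: d^2 = A^4 + 2 + A^-4; d^3 = -A^6 - 3*A^2 - 3*A^-2 - A^-6; d^4 = A^8 + 4*A^4 + 6 + 4*A^-4 + A^-8.
  A^6 * (d^4) = A^14 + 4*A^10 + 6*A^6 + 4*A^2 + A^-2
  A^4 * (6*d^3) = -6*A^10 - 18*A^6 - 18*A^2 - 6*A^-2
  A^2 * (15*d^2) = 15*A^6 + 30*A^2 + 15*A^-2
  A^0 * (19*d + d^3) = -A^6 - 22*A^2 - 22*A^-2 - A^-6
  A^-2 * (11 + 4*d^2) = 4*A^2 + 19*A^-2 + 4*A^-6
  A^-4 * (6*d) = -6*A^-2 - 6*A^-6
  A^-6 * (d^2) = A^-2 + 2*A^-6 + A^-10
Summing the groups: <K> = A^14 - 2*A^10 + 2*A^6 - 2*A^2 + 2*A^-2 - A^-6 + A^-10
Normalise by the writhe: (-A^3)^(-w) = (-A^3)^(2) = A^6, so f(A) = A^6 * <K> = A^20 - 2*A^16 + 2*A^12 - 2*A^8 + 2*A^4 - 1 + A^-4.
Substitute A = t^(-1/4), i.e. A^e → t^(-e/4): V(t) = t - 1 + 2*t^-1 - 2*t^-2 + 2*t^-3 - 2*t^-4 + t^-5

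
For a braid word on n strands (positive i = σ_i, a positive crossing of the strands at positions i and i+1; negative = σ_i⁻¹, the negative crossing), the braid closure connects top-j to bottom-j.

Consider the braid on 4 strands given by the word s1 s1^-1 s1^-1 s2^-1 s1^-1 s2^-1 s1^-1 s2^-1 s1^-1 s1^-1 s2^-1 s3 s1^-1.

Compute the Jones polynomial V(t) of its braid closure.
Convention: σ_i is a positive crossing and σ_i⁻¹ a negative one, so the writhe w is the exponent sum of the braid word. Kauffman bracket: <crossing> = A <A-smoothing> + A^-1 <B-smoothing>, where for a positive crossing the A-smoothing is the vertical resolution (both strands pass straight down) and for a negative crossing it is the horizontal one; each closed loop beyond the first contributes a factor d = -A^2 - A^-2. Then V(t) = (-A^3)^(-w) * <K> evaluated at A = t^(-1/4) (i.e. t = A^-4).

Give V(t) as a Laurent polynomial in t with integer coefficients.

The presented braid s1 s1^-1 s1^-1 s2^-1 s1^-1 s2^-1 s1^-1 s2^-1 s1^-1 s1^-1 s2^-1 s3 s1^-1 on 4 strands reduces by inverse Markov moves (closure unchanged at each step):
  Deconjugate: the word is γ·β·γ⁻¹ with γ = s1 (prefix) and γ⁻¹ = s1^-1 (suffix); strip both.
  Destabilize: the word has the form β·s3 where s3 occurs only as the final letter (β ∈ B_3); drop it and the last strand → 3 strands.
Reduced to β = s1^-1 s1^-1 s2^-1 s1^-1 s2^-1 s1^-1 s2^-1 s1^-1 s1^-1 s2^-1 on 3 strands, 10 crossings.
Compute on β:
Braid: s1^-1 s1^-1 s2^-1 s1^-1 s2^-1 s1^-1 s2^-1 s1^-1 s1^-1 s2^-1 on 3 strands, 10 crossings.
Writhe w = (#positive) - (#negative) = 0 - 10 = -10.
State-sum expansion of <K>. There are 2^10 = 1024 states.
For each crossing: s=0 is the vertical smoothing, s=1 horizontal. Crossing k contributes A^(sign_k * (1 - 2*s_k)); loop factor d = -A^2 - A^-2.
Tabulate the states by total A-exponent and number of loops L (A-exp: L × count):
  A^10: L=3 ×1
  A^8: L=2 ×4, L=4 ×6
  A^6: L=1 ×4, L=3 ×30, L=5 ×11
  A^4: L=2 ×48, L=4 ×65, L=6 ×7
  A^2: L=1 ×24, L=3 ×140, L=5 ×45, L=7 ×1
  A^0: L=2 ×129, L=4 ×117, L=6 ×6
  A^-2: L=1 ×43, L=3 ×151, L=5 ×16
  A^-4: L=2 ×96, L=4 ×24
  A^-6: L=1 ×24, L=3 ×21
  A^-8: L=2 ×10
  A^-10: L=3 ×1
Each group contributes A^e * Σ count * d^(L-1):
Powers of d = -A^2 - A^-2: d^2 = A^4 + 2 + A^-4; d^3 = -A^6 - 3*A^2 - 3*A^-2 - A^-6; d^4 = A^8 + 4*A^4 + 6 + 4*A^-4 + A^-8; d^5 = -A^10 - 5*A^6 - 10*A^2 - 10*A^-2 - 5*A^-6 - A^-10; d^6 = A^12 + 6*A^8 + 15*A^4 + 20 + 15*A^-4 + 6*A^-8 + A^-12.
  A^10 * (d^2) = A^14 + 2*A^10 + A^6
  A^8 * (4*d + 6*d^3) = -6*A^14 - 22*A^10 - 22*A^6 - 6*A^2
  A^6 * (4 + 30*d^2 + 11*d^4) = 11*A^14 + 74*A^10 + 130*A^6 + 74*A^2 + 11*A^-2
  A^4 * (48*d + 65*d^3 + 7*d^5) = -7*A^14 - 100*A^10 - 313*A^6 - 313*A^2 - 100*A^-2 - 7*A^-6
  A^2 * (24 + 140*d^2 + 45*d^4 + d^6) = A^14 + 51*A^10 + 335*A^6 + 594*A^2 + 335*A^-2 + 51*A^-6 + A^-10
  A^0 * (129*d + 117*d^3 + 6*d^5) = -6*A^10 - 147*A^6 - 540*A^2 - 540*A^-2 - 147*A^-6 - 6*A^-10
  A^-2 * (43 + 151*d^2 + 16*d^4) = 16*A^6 + 215*A^2 + 441*A^-2 + 215*A^-6 + 16*A^-10
  A^-4 * (96*d + 24*d^3) = -24*A^2 - 168*A^-2 - 168*A^-6 - 24*A^-10
  A^-6 * (24 + 21*d^2) = 21*A^-2 + 66*A^-6 + 21*A^-10
  A^-8 * (10*d) = -10*A^-6 - 10*A^-10
  A^-10 * (d^2) = A^-6 + 2*A^-10 + A^-14
Summing the groups: <K> = -A^10 + A^-6 + A^-14
Normalise by the writhe: (-A^3)^(-w) = (-A^3)^(10) = A^30, so f(A) = A^30 * <K> = -A^40 + A^24 + A^16.
Substitute A = t^(-1/4), i.e. A^e → t^(-e/4): V(t) = t^-4 + t^-6 - t^-10

Answer: t^-4 + t^-6 - t^-10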